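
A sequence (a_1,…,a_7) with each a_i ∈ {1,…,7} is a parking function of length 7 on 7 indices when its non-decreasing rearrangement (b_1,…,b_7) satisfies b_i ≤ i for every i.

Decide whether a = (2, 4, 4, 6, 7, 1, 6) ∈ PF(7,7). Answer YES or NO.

NO

Sorted: b = (1, 2, 4, 4, 6, 6, 7).
  b_1=1 ≤ 1
  b_2=2 ≤ 2
  b_3=4 > 3
  fails at i=3 ⇒ NO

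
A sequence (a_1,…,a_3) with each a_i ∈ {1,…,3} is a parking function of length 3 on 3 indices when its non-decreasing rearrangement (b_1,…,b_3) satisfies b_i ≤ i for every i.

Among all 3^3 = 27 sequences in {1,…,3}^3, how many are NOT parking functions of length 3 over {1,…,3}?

|PF(3,3)| = (3+1−3)·(3+1)^{3−1} = 1 · 16 = 16 (Konheim–Weiss)
One tuple (3,2,3) → sorted (2,3,3): b_1=2>1, not a PF.
So 27 − 16 = 11 fail.

11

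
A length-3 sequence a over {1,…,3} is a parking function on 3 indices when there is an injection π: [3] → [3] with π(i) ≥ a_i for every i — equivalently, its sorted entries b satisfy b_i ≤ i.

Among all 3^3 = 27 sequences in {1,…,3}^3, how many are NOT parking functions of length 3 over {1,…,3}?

|PF(3,3)| = (4−3)·4^(3−1) = 1×16 = 16 (Konheim–Weiss)
One tuple (2,3,2) → sorted (2,2,3): b_1=2>1, not a PF.
So 27 − 16 = 11 fail.

11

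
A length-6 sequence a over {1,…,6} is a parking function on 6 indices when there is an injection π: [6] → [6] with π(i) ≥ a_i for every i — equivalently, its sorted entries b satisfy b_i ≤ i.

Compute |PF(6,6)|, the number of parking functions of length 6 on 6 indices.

Count = (7−6)·7^(6−1) = 1·16807 = 16807 [KW]
Check (3,6,1,1,5,1) → sorted (1,1,1,3,5,6): b_i ≤ i ∀i, a PF.

16807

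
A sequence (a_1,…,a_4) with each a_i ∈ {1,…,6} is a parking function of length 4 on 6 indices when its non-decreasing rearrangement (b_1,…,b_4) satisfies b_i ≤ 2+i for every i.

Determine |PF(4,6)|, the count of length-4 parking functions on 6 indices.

|PF(4,6)| = (6+1−4)·(6+1)^{4−1} = 3 · 343 = 1029 (Pollak)
One tuple (3,1,2,5) → sorted (1,2,3,5): b_i ≤ 2+i ∀i, a PF.

1029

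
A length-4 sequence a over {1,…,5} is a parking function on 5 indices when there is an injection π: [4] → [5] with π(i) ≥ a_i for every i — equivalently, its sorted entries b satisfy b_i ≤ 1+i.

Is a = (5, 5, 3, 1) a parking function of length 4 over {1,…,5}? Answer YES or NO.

NO

Order a: b = (1, 3, 5, 5).
  b_1=1 ≤ 2
  b_2=3 ≤ 3
  b_3=5 > 4
  fails at i=3 ⇒ NO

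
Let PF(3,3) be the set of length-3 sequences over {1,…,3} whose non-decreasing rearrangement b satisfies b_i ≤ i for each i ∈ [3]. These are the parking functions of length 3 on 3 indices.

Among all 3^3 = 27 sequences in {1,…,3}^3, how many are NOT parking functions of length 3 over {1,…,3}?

11

#PF = 1·4^2 = 1·16 = 16 [KW]
One tuple (2,2,3) → sorted (2,2,3): b_1=2>1, not a PF.
Total 27; non-PF = 27−16 = 11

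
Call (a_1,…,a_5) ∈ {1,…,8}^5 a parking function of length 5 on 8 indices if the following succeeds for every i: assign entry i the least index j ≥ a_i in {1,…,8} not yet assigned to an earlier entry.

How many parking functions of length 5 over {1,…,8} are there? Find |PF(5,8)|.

26244

#PF = (9−5)·9^(5−1) = 4·6561 = 26244 [KW]
Example (7,4,4,7,6) → sorted (4,4,6,7,7): b_i ≤ 3+i ∀i, a PF.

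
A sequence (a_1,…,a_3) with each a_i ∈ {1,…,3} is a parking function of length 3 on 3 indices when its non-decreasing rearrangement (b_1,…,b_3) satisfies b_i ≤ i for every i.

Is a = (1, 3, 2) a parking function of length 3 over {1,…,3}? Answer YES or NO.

YES

Rearranged: b = (1, 2, 3).
  b_1=1 ≤ 1
  b_2=2 ≤ 2
  b_3=3 ≤ 3
All bounds hold ⇒ YES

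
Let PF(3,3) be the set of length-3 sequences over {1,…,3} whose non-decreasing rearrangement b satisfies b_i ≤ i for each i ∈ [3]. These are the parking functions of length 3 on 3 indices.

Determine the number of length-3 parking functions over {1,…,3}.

16

Count = (3−3+1)·(3+1)^(3−1) = 1·16 = 16 [KW]
One tuple (1,1,1) → sorted (1,1,1): b_i ≤ i ∀i, a PF.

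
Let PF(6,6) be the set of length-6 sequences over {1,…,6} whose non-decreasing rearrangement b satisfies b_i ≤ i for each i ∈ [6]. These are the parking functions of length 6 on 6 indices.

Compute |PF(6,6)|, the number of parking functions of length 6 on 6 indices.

#PF = (6−6+1)·(6+1)^(6−1) = 1 · 16807 = 16807 (Konheim–Weiss)
Check (3,3,1,2,3,5) → sorted (1,2,3,3,3,5): b_i ≤ i ∀i, a PF.

16807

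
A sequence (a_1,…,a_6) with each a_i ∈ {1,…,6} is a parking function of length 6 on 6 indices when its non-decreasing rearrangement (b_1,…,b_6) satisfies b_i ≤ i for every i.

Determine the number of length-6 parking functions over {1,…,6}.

16807

|PF(6,6)| = 1·7^5 = 1×16807 = 16807 (Konheim–Weiss)
Example (1,1,5,4,2,3) → sorted (1,1,2,3,4,5): b_i ≤ i ∀i, a PF.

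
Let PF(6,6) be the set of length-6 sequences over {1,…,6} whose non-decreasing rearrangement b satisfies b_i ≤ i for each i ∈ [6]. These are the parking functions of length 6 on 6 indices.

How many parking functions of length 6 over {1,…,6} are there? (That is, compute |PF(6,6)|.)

16807

#PF = (6+1−6)·(6+1)^{6−1} = 1 · 16807 = 16807 (Konheim–Weiss)
One tuple (6,1,2,3,2,2) → sorted (1,2,2,2,3,6): b_i ≤ i ∀i, a PF.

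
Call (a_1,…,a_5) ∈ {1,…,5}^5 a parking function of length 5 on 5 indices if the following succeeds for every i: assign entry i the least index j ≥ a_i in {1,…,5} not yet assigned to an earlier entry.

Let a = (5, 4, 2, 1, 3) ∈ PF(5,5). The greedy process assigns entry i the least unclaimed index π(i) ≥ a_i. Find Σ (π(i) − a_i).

Σπ = 15 ({1..5} each once); Σa = 5+4+2+1+3 = 15; disp = 15−15 = 0.

0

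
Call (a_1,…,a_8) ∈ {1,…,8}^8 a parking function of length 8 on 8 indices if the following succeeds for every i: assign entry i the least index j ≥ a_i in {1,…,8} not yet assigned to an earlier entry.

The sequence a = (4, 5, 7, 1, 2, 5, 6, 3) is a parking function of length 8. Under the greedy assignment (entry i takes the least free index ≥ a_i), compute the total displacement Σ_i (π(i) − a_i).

Σπ = 8·9/2 = 36 (π permutes [8]); Σa = 4+5+7+1+2+5+6+3 = 33; disp = 36−33 = 3.

3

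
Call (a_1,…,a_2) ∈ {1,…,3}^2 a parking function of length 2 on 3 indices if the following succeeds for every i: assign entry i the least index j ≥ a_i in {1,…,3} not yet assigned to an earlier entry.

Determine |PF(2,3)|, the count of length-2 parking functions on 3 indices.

8

Count = (4−2)·4^(2−1) = 2×4 = 8 (Konheim–Weiss)
One tuple (3,2) → sorted (2,3): b_i ≤ 1+i ∀i, a PF.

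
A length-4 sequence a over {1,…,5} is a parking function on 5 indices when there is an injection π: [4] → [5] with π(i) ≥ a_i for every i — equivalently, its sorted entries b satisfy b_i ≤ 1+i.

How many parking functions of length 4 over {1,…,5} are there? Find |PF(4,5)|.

#PF = 2·6^3 = 2 · 216 = 432 (Konheim–Weiss)
Example (3,2,2,2) → sorted (2,2,2,3): b_i ≤ 1+i ∀i, a PF.

432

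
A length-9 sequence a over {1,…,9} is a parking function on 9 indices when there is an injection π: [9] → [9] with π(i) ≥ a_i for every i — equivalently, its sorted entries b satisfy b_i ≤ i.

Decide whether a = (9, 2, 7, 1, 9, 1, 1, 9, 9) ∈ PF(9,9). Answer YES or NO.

Sorted: b = (1, 1, 1, 2, 7, 9, 9, 9, 9).
  b_1=1 ≤ 1
  b_2=1 ≤ 2
  b_3=1 ≤ 3
  b_4=2 ≤ 4
  b_5=7 > 5
  fails at i=5 ⇒ NO

NO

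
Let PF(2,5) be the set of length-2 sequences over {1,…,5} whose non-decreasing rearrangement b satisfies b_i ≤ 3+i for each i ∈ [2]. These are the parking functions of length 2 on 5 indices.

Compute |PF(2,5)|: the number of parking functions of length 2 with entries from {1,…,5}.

|PF| = 4·6^1 = 4·6 = 24 [KW]
Check (2,4) → sorted (2,4): b_i ≤ 3+i ∀i, a PF.

24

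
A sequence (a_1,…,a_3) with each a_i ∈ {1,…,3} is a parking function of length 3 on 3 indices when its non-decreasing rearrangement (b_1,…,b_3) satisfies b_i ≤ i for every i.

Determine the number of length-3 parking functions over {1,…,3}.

16

#PF = 1·4^2 = 1×16 = 16 [KW]
Check (1,2,1) → sorted (1,1,2): b_i ≤ i ∀i, a PF.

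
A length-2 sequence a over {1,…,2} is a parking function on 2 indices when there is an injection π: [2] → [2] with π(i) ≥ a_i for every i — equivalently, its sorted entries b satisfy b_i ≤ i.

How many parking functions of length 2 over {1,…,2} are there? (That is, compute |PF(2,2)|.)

Count = (2−2+1)·(2+1)^(2−1) = 1 · 3 = 3 (Pollak)
Check (2,1) → sorted (1,2): b_i ≤ i ∀i, a PF.

3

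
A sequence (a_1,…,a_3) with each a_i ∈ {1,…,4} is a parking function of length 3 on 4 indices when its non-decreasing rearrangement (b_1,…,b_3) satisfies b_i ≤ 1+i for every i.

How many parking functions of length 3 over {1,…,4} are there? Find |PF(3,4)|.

50

|PF| = 2·5^2 = 2 · 25 = 50 (Konheim–Weiss)
Check (4,2,2) → sorted (2,2,4): b_i ≤ 1+i ∀i, a PF.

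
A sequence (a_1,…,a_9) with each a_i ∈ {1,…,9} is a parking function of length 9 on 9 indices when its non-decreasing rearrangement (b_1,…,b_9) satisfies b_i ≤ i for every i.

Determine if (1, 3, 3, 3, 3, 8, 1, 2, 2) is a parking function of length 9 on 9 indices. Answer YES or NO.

Sorted: b = (1, 1, 2, 2, 3, 3, 3, 3, 8).
  b_1=1 ≤ 1
  b_2=1 ≤ 2
  b_3=2 ≤ 3
  b_4=2 ≤ 4
  b_5=3 ≤ 5
  b_6=3 ≤ 6
  b_7=3 ≤ 7
  b_8=3 ≤ 8
  b_9=8 ≤ 9
All bounds hold ⇒ YES

YES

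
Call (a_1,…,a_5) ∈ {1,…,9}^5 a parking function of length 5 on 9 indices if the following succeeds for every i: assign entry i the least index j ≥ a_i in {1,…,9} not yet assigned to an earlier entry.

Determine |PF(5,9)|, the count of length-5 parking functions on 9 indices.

50000

#PF = (9−5+1)·(9+1)^(5−1) = 5·10000 = 50000 (Pollak)
Check (1,3,5,5,2) → sorted (1,2,3,5,5): b_i ≤ 4+i ∀i, a PF.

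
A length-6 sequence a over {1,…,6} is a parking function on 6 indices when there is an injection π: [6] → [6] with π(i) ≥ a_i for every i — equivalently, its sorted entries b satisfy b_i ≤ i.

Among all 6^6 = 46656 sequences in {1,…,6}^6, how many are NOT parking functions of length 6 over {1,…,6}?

29849

|PF(6,6)| = 1·7^5 = 1 · 16807 = 16807 (Pollak)
Check (4,3,5,6,6,5) → sorted (3,4,5,5,6,6): b_1=3>1, not a PF.
Total 46656; non-PF = 46656−16807 = 29849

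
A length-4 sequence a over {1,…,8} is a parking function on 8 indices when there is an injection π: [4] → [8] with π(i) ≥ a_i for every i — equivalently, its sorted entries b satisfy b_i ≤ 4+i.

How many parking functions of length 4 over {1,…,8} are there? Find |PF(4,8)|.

Count = (8−4+1)·(8+1)^(4−1) = 5·729 = 3645 (Konheim–Weiss)
Example (4,8,7,3) → sorted (3,4,7,8): b_i ≤ 4+i ∀i, a PF.

3645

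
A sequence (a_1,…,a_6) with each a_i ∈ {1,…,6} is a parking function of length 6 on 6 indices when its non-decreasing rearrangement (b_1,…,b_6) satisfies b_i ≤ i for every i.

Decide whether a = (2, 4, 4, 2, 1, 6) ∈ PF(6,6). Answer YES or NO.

YES

Sorted: b = (1, 2, 2, 4, 4, 6).
  b_1=1 ≤ 1
  b_2=2 ≤ 2
  b_3=2 ≤ 3
  b_4=4 ≤ 4
  b_5=4 ≤ 5
  b_6=6 ≤ 6
All bounds hold ⇒ YES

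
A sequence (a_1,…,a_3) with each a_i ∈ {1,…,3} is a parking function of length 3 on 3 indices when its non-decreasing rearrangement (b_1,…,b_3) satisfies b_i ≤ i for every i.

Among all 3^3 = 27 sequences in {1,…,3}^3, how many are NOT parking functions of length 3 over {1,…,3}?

11

Count = (3−3+1)·(3+1)^(3−1) = 1×16 = 16 [KW]
E.g. (3,3,3) → sorted (3,3,3): b_1=3>1, not a PF.
So 27 − 16 = 11 fail.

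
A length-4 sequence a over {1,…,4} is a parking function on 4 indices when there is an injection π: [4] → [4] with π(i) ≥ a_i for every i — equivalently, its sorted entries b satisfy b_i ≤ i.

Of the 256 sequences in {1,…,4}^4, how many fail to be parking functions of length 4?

|PF| = (4+1−4)·(4+1)^{4−1} = 1 · 125 = 125 [KW]
Example (3,3,3,3) → sorted (3,3,3,3): b_1=3>1, not a PF.
So 256 − 125 = 131 fail.

131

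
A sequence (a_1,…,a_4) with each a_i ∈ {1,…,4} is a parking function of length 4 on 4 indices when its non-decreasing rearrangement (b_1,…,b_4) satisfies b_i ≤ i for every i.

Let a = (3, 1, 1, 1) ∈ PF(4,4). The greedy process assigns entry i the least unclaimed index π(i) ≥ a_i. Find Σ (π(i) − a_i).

4

Σπ = 4·5/2 = 10 (π permutes [4]); Σa = 3+1+1+1 = 6; disp = 10−6 = 4.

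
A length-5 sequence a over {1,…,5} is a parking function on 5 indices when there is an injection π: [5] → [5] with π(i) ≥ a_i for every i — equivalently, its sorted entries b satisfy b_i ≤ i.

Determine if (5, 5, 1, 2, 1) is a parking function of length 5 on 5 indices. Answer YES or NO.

Sorted: b = (1, 1, 2, 5, 5).
  b_1=1 ≤ 1
  b_2=1 ≤ 2
  b_3=2 ≤ 3
  b_4=5 > 4
  fails at i=4 ⇒ NO

NO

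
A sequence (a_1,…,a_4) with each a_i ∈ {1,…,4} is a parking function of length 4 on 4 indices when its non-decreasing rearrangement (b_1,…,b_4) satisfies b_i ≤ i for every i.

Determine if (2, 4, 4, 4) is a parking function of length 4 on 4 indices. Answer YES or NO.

NO

Order a: b = (2, 4, 4, 4).
  b_1=2 > 1
  fails at i=1 ⇒ NO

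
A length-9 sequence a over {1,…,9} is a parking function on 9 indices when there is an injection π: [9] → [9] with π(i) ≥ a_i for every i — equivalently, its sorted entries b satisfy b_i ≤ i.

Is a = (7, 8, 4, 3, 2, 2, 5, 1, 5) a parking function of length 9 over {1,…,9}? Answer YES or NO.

Sorted: b = (1, 2, 2, 3, 4, 5, 5, 7, 8).
  b_1=1 ≤ 1
  b_2=2 ≤ 2
  b_3=2 ≤ 3
  b_4=3 ≤ 4
  b_5=4 ≤ 5
  b_6=5 ≤ 6
  b_7=5 ≤ 7
  b_8=7 ≤ 8
  b_9=8 ≤ 9
All bounds hold ⇒ YES

YES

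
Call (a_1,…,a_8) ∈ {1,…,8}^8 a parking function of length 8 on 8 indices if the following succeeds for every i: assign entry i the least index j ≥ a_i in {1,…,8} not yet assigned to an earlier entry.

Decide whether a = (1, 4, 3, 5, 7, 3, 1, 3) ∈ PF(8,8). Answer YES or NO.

Order a: b = (1, 1, 3, 3, 3, 4, 5, 7).
  b_1=1 ≤ 1
  b_2=1 ≤ 2
  b_3=3 ≤ 3
  b_4=3 ≤ 4
  b_5=3 ≤ 5
  b_6=4 ≤ 6
  b_7=5 ≤ 7
  b_8=7 ≤ 8
All bounds hold ⇒ YES

YES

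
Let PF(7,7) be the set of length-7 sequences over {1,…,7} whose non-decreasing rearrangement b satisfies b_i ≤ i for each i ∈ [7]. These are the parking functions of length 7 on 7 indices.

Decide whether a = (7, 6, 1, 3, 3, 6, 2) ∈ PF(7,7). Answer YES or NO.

Sorted: b = (1, 2, 3, 3, 6, 6, 7).
  b_1=1 ≤ 1
  b_2=2 ≤ 2
  b_3=3 ≤ 3
  b_4=3 ≤ 4
  b_5=6 > 5
  fails at i=5 ⇒ NO

NO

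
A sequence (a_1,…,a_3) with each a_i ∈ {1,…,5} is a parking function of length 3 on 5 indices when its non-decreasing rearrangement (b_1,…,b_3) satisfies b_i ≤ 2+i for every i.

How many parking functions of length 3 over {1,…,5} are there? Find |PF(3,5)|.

108

|PF| = (5+1−3)·(5+1)^{3−1} = 3 · 36 = 108
One tuple (3,1,5) → sorted (1,3,5): b_i ≤ 2+i ∀i, a PF.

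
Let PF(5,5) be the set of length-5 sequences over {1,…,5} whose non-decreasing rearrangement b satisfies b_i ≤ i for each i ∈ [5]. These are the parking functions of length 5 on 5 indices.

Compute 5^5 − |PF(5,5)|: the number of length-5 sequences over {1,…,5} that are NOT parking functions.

1829

|PF(5,5)| = (5+1−5)·(5+1)^{5−1} = 1 · 1296 = 1296 [KW]
One tuple (4,3,2,5,2) → sorted (2,2,3,4,5): b_1=2>1, not a PF.
Total 3125; non-PF = 3125−1296 = 1829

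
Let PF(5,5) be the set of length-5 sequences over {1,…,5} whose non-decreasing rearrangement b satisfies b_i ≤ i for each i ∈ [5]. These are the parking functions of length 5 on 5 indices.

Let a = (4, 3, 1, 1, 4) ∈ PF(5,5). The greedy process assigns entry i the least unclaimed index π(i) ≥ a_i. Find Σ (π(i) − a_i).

Σπ = 5·6/2 = 15 (π permutes [5]); Σa = 4+3+1+1+4 = 13; disp = 15−13 = 2.

2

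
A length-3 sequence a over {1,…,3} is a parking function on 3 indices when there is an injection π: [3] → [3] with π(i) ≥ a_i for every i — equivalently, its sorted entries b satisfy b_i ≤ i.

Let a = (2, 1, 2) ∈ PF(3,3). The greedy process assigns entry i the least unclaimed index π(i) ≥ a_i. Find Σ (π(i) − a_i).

Σπ = 3·4/2 = 6 (π permutes [3]); Σa = 2+1+2 = 5; disp = 6−5 = 1.

1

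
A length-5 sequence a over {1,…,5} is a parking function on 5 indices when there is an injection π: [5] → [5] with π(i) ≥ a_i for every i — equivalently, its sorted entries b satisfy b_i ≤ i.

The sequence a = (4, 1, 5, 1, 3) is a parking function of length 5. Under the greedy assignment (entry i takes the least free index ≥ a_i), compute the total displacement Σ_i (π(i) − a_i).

Σπ = 15 ({1..5} each once); Σa = 4+1+5+1+3 = 14; disp = 15−14 = 1.

1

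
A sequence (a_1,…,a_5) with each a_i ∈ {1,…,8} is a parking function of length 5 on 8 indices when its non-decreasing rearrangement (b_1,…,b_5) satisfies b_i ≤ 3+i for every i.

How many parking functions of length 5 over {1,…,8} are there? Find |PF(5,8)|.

26244

|PF(5,8)| = 4·9^4 = 4 · 6561 = 26244 [KW]
Check (3,1,6,3,4) → sorted (1,3,3,4,6): b_i ≤ 3+i ∀i, a PF.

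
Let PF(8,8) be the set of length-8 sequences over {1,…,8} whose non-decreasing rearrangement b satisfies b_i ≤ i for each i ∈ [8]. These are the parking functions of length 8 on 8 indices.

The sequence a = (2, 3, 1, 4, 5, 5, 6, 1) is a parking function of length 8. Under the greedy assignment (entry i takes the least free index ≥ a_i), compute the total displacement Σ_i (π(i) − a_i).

9

Σπ = 36 ({1..8} each once); Σa = 2+3+1+4+5+5+6+1 = 27; disp = 36−27 = 9.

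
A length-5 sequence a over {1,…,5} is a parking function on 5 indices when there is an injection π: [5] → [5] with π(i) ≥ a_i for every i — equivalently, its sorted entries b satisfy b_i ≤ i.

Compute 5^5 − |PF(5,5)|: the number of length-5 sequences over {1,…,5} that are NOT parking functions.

|PF(5,5)| = (5−5+1)·(5+1)^(5−1) = 1 · 1296 = 1296 (Konheim–Weiss)
Example (4,3,3,4,4) → sorted (3,3,4,4,4): b_1=3>1, not a PF.
Total 3125; non-PF = 3125−1296 = 1829

1829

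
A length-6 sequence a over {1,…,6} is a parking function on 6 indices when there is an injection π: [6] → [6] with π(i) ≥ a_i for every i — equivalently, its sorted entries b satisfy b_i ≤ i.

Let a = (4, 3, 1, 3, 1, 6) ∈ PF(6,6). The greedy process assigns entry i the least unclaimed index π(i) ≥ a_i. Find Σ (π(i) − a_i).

Σπ = 6·7/2 = 21 (π permutes [6]); Σa = 4+3+1+3+1+6 = 18; disp = 21−18 = 3.

3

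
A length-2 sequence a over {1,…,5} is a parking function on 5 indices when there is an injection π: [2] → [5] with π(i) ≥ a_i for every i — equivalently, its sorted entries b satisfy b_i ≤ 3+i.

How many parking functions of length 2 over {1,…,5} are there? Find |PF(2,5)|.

24

#PF = (5+1−2)·(5+1)^{2−1} = 4·6 = 24
One tuple (3,4) → sorted (3,4): b_i ≤ 3+i ∀i, a PF.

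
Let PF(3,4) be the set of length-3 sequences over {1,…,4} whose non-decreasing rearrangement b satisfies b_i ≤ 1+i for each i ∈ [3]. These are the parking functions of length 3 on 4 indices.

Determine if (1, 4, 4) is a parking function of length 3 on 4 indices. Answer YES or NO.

Sorted: b = (1, 4, 4).
  b_1=1 ≤ 2
  b_2=4 > 3
  fails at i=2 ⇒ NO

NO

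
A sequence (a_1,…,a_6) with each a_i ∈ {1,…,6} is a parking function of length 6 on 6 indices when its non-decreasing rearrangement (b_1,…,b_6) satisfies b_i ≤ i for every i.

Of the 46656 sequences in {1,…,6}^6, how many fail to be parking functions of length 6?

29849

|PF(6,6)| = 1·7^5 = 1×16807 = 16807 [KW]
Example (2,6,6,6,5,4) → sorted (2,4,5,6,6,6): b_1=2>1, not a PF.
So 46656 − 16807 = 29849 fail.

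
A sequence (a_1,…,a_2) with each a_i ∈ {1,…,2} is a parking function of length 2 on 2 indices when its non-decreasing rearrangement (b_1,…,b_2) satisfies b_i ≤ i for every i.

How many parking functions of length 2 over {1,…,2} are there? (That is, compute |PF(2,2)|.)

3

Count = (2+1−2)·(2+1)^{2−1} = 1·3 = 3
Check (2,1) → sorted (1,2): b_i ≤ i ∀i, a PF.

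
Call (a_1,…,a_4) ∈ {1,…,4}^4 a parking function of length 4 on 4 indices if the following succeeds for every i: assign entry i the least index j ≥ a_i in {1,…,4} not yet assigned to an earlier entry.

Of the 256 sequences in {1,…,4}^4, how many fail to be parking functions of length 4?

131

|PF(4,4)| = (5−4)·5^(4−1) = 1×125 = 125 (Konheim–Weiss)
Example (3,2,4,2) → sorted (2,2,3,4): b_1=2>1, not a PF.
Total 256; non-PF = 256−125 = 131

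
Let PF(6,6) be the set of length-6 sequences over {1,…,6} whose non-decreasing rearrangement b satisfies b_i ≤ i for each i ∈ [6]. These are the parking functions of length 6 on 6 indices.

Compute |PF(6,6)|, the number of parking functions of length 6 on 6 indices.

#PF = (6−6+1)·(6+1)^(6−1) = 1×16807 = 16807 (Pollak)
E.g. (1,1,4,3,5,2) → sorted (1,1,2,3,4,5): b_i ≤ i ∀i, a PF.

16807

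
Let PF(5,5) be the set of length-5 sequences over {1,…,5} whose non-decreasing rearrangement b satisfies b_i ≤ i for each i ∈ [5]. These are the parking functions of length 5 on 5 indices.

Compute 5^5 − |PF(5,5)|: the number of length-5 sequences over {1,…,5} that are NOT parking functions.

1829

#PF = (5+1−5)·(5+1)^{5−1} = 1×1296 = 1296 (Pollak)
Check (4,3,5,2,5) → sorted (2,3,4,5,5): b_1=2>1, not a PF.
So 3125 − 1296 = 1829 fail.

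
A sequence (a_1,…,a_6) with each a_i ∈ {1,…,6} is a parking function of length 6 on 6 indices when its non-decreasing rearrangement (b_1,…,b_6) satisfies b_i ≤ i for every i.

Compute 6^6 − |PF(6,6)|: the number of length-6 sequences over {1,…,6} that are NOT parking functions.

|PF(6,6)| = (7−6)·7^(6−1) = 1 · 16807 = 16807
Check (5,1,2,5,6,4) → sorted (1,2,4,5,5,6): b_3=4>3, not a PF.
Total 46656; non-PF = 46656−16807 = 29849

29849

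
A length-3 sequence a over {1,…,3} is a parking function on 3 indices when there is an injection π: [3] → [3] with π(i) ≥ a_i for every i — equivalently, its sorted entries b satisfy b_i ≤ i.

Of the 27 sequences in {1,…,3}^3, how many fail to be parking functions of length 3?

|PF| = (3+1−3)·(3+1)^{3−1} = 1·16 = 16 [KW]
One tuple (3,3,3) → sorted (3,3,3): b_1=3>1, not a PF.
3^3 − 16 = 27 − 16 = 11

11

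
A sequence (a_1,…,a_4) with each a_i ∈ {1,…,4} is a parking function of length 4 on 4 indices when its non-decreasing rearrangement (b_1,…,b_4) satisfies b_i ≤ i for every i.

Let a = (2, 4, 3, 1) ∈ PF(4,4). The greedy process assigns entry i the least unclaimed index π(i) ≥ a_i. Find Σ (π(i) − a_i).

0

Σπ = 10 ({1..4} each once); Σa = 2+4+3+1 = 10; disp = 10−10 = 0.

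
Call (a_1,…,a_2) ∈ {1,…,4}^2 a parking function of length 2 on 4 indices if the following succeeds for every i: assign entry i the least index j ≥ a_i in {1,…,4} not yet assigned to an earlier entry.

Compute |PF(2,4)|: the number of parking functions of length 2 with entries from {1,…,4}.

15

|PF(2,4)| = (4+1−2)·(4+1)^{2−1} = 3×5 = 15 (Pollak)
E.g. (3,4) → sorted (3,4): b_i ≤ 2+i ∀i, a PF.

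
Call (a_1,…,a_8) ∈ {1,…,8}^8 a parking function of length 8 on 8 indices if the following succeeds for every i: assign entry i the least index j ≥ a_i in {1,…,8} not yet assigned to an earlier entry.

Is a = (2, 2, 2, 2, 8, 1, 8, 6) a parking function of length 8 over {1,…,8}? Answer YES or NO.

Sorted: b = (1, 2, 2, 2, 2, 6, 8, 8).
  b_1=1 ≤ 1
  b_2=2 ≤ 2
  b_3=2 ≤ 3
  b_4=2 ≤ 4
  b_5=2 ≤ 5
  b_6=6 ≤ 6
  b_7=8 > 7
  fails at i=7 ⇒ NO

NO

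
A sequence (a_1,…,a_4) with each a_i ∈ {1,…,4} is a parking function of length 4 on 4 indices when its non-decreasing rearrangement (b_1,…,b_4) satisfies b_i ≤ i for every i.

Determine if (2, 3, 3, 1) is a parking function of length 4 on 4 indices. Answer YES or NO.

YES

Rearranged: b = (1, 2, 3, 3).
  b_1=1 ≤ 1
  b_2=2 ≤ 2
  b_3=3 ≤ 3
  b_4=3 ≤ 4
All bounds hold ⇒ YES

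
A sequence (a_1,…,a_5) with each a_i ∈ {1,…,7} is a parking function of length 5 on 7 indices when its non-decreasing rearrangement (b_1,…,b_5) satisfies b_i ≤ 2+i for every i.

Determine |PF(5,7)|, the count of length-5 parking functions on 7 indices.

12288

|PF(5,7)| = (7+1−5)·(7+1)^{5−1} = 3×4096 = 12288 [KW]
E.g. (3,1,2,2,5) → sorted (1,2,2,3,5): b_i ≤ 2+i ∀i, a PF.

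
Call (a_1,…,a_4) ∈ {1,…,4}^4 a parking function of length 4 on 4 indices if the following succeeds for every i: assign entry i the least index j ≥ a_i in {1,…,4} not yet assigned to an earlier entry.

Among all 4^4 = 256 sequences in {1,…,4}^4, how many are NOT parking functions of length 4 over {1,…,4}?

#PF = (5−4)·5^(4−1) = 1·125 = 125 (Pollak)
One tuple (3,3,4,2) → sorted (2,3,3,4): b_1=2>1, not a PF.
4^4 − 125 = 256 − 125 = 131

131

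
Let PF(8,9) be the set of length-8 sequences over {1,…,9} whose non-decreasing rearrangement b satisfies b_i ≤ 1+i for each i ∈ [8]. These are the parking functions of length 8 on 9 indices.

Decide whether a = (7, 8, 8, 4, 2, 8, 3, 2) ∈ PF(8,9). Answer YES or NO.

Sorted: b = (2, 2, 3, 4, 7, 8, 8, 8).
  b_1=2 ≤ 2
  b_2=2 ≤ 3
  b_3=3 ≤ 4
  b_4=4 ≤ 5
  b_5=7 > 6
  fails at i=5 ⇒ NO

NO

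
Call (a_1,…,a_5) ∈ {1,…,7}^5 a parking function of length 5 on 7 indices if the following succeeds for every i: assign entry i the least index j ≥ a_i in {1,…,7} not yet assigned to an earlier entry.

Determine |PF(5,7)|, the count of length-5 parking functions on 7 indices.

|PF(5,7)| = 3·8^4 = 3×4096 = 12288
Example (3,5,5,2,7) → sorted (2,3,5,5,7): b_i ≤ 2+i ∀i, a PF.

12288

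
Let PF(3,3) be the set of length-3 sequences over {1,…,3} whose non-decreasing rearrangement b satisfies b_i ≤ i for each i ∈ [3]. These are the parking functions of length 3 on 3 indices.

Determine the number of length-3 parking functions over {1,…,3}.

#PF = (4−3)·4^(3−1) = 1×16 = 16
E.g. (3,2,1) → sorted (1,2,3): b_i ≤ i ∀i, a PF.

16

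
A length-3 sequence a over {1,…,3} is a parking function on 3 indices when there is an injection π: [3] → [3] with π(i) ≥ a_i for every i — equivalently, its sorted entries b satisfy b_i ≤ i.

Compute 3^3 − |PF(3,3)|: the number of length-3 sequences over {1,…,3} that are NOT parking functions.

11

|PF(3,3)| = (4−3)·4^(3−1) = 1 · 16 = 16 [KW]
Check (3,3,2) → sorted (2,3,3): b_1=2>1, not a PF.
Total 27; non-PF = 27−16 = 11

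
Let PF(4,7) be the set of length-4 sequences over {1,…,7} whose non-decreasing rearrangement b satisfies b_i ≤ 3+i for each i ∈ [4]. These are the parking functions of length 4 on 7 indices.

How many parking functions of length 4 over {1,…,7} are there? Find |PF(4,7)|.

|PF(4,7)| = (8−4)·8^(4−1) = 4 · 512 = 2048 [KW]
Check (5,5,1,7) → sorted (1,5,5,7): b_i ≤ 3+i ∀i, a PF.

2048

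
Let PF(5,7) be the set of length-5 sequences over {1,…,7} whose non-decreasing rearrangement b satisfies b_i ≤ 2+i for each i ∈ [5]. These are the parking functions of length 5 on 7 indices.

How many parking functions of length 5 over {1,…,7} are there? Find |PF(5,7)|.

|PF| = 3·8^4 = 3·4096 = 12288
One tuple (5,4,3,5,1) → sorted (1,3,4,5,5): b_i ≤ 2+i ∀i, a PF.

12288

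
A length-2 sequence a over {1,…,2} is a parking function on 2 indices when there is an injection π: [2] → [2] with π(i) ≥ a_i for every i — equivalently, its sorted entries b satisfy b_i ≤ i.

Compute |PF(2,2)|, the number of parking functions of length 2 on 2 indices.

|PF| = 1·3^1 = 1 · 3 = 3
E.g. (2,1) → sorted (1,2): b_i ≤ i ∀i, a PF.

3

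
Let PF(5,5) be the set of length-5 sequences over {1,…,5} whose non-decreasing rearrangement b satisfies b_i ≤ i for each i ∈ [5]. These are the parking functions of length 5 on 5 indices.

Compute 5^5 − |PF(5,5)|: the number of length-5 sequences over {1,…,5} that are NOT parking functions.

1829

|PF| = (5−5+1)·(5+1)^(5−1) = 1 · 1296 = 1296 (Pollak)
Example (5,5,5,5,5) → sorted (5,5,5,5,5): b_1=5>1, not a PF.
Total 3125; non-PF = 3125−1296 = 1829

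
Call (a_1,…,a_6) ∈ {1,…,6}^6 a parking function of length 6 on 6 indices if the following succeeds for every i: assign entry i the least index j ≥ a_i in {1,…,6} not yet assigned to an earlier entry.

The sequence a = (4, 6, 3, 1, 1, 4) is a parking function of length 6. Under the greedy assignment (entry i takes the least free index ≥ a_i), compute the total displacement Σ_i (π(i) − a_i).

2

Σπ = 6·7/2 = 21 (π permutes [6]); Σa = 4+6+3+1+1+4 = 19; disp = 21−19 = 2.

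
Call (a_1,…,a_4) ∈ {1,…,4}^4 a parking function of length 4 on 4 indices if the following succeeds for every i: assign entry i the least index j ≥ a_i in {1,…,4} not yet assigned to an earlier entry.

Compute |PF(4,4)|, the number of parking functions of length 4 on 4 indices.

|PF(4,4)| = (5−4)·5^(4−1) = 1 · 125 = 125 (Konheim–Weiss)
E.g. (2,2,3,1) → sorted (1,2,2,3): b_i ≤ i ∀i, a PF.

125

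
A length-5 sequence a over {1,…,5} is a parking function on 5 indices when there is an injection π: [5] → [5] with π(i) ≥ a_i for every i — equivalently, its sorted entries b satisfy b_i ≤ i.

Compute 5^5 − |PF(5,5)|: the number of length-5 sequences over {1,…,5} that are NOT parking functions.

1829

|PF| = (5−5+1)·(5+1)^(5−1) = 1×1296 = 1296 (Pollak)
One tuple (4,4,4,5,5) → sorted (4,4,4,5,5): b_1=4>1, not a PF.
So 3125 − 1296 = 1829 fail.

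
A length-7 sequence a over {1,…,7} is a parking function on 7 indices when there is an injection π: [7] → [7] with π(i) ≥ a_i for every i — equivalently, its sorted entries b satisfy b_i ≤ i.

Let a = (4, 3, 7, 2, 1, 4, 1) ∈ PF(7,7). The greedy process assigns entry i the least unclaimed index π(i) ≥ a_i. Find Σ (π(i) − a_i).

6

Σπ = 7·8/2 = 28 (π permutes [7]); Σa = 4+3+7+2+1+4+1 = 22; disp = 28−22 = 6.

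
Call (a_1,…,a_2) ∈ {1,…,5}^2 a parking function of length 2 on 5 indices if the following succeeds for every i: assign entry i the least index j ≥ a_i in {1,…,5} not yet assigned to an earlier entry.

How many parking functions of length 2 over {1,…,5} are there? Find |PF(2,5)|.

24

|PF| = (6−2)·6^(2−1) = 4×6 = 24 (Konheim–Weiss)
Check (2,5) → sorted (2,5): b_i ≤ 3+i ∀i, a PF.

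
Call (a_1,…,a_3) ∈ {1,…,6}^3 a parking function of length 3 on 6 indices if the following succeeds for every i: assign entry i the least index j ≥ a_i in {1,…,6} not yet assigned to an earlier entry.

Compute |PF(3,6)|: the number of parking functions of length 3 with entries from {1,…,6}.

|PF| = (6−3+1)·(6+1)^(3−1) = 4·49 = 196
Check (5,3,4) → sorted (3,4,5): b_i ≤ 3+i ∀i, a PF.

196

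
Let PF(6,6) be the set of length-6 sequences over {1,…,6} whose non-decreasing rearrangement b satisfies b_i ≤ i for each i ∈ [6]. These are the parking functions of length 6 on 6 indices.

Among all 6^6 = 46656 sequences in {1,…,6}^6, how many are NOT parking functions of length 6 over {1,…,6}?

29849

#PF = 1·7^5 = 1·16807 = 16807 (Konheim–Weiss)
E.g. (2,3,3,5,2,5) → sorted (2,2,3,3,5,5): b_1=2>1, not a PF.
Total 46656; non-PF = 46656−16807 = 29849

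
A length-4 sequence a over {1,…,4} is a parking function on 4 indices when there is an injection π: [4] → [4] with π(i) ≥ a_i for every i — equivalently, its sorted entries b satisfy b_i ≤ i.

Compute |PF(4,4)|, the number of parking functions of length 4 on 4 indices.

#PF = (4+1−4)·(4+1)^{4−1} = 1×125 = 125
Example (1,4,1,1) → sorted (1,1,1,4): b_i ≤ i ∀i, a PF.

125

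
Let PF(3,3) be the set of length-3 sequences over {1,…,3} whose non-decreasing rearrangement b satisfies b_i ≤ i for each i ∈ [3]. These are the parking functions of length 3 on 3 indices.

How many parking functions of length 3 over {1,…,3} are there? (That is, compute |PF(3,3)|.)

Count = (4−3)·4^(3−1) = 1×16 = 16 (Konheim–Weiss)
E.g. (3,1,1) → sorted (1,1,3): b_i ≤ i ∀i, a PF.

16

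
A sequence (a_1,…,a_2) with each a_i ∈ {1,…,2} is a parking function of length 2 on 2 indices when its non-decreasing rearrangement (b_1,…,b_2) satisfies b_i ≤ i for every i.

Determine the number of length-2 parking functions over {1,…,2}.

3

|PF| = (2+1−2)·(2+1)^{2−1} = 1 · 3 = 3 [KW]
E.g. (1,1) → sorted (1,1): b_i ≤ i ∀i, a PF.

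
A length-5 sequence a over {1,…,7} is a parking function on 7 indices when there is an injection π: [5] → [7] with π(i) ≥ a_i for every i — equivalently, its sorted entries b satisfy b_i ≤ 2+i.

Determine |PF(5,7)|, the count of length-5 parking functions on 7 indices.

12288

#PF = 3·8^4 = 3 · 4096 = 12288
Example (1,2,4,7,2) → sorted (1,2,2,4,7): b_i ≤ 2+i ∀i, a PF.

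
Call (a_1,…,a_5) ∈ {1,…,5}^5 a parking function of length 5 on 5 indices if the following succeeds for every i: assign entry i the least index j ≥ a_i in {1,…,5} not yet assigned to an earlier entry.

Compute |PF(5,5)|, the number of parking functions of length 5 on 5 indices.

1296

#PF = (5+1−5)·(5+1)^{5−1} = 1·1296 = 1296
Example (4,3,3,2,1) → sorted (1,2,3,3,4): b_i ≤ i ∀i, a PF.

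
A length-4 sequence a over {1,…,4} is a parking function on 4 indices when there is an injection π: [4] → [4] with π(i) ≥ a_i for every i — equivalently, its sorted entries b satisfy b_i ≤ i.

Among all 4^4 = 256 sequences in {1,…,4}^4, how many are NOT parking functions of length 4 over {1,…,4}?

131

|PF| = (5−4)·5^(4−1) = 1 · 125 = 125 (Konheim–Weiss)
Example (1,2,4,4) → sorted (1,2,4,4): b_3=4>3, not a PF.
Total 256; non-PF = 256−125 = 131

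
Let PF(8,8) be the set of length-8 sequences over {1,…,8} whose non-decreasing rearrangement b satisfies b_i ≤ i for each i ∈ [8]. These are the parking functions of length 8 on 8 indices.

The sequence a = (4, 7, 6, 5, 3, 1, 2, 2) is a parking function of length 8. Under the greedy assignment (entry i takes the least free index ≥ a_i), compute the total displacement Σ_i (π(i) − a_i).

Σπ = 8·9/2 = 36 (π permutes [8]); Σa = 4+7+6+5+3+1+2+2 = 30; disp = 36−30 = 6.

6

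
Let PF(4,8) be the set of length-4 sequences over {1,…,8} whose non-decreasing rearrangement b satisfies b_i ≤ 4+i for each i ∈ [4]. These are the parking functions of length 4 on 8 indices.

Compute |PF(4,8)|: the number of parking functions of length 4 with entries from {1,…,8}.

Count = 5·9^3 = 5·729 = 3645 (Pollak)
One tuple (8,3,3,5) → sorted (3,3,5,8): b_i ≤ 4+i ∀i, a PF.

3645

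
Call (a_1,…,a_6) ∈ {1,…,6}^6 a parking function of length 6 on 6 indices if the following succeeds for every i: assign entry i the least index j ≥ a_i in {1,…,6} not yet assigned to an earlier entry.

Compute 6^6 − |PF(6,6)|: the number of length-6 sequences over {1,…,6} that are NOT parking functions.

29849

|PF(6,6)| = (7−6)·7^(6−1) = 1 · 16807 = 16807 (Konheim–Weiss)
Check (4,5,4,3,5,4) → sorted (3,4,4,4,5,5): b_1=3>1, not a PF.
6^6 − 16807 = 46656 − 16807 = 29849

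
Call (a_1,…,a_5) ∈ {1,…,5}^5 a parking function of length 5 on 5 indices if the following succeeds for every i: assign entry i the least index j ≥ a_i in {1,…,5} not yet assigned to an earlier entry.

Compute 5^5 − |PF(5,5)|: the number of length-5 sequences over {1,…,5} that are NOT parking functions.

|PF| = (5−5+1)·(5+1)^(5−1) = 1·1296 = 1296 [KW]
One tuple (5,5,3,2,4) → sorted (2,3,4,5,5): b_1=2>1, not a PF.
5^5 − 1296 = 3125 − 1296 = 1829

1829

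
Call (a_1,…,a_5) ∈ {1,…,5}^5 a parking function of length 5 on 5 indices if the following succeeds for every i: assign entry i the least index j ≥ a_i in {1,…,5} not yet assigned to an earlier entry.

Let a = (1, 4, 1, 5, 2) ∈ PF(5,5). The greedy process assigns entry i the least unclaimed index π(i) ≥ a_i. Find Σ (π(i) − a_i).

Σπ = 5·6/2 = 15 (π permutes [5]); Σa = 1+4+1+5+2 = 13; disp = 15−13 = 2.

2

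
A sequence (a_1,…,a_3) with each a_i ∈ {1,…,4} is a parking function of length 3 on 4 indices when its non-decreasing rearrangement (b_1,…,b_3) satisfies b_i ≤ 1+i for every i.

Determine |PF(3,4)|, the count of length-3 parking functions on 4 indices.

|PF| = 2·5^2 = 2·25 = 50
Example (3,3,2) → sorted (2,3,3): b_i ≤ 1+i ∀i, a PF.

50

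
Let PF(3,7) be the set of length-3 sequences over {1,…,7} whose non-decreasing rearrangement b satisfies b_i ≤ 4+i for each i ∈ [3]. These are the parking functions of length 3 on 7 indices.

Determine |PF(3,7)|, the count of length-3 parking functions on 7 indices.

320

|PF| = (7+1−3)·(7+1)^{3−1} = 5 · 64 = 320 (Konheim–Weiss)
One tuple (2,5,4) → sorted (2,4,5): b_i ≤ 4+i ∀i, a PF.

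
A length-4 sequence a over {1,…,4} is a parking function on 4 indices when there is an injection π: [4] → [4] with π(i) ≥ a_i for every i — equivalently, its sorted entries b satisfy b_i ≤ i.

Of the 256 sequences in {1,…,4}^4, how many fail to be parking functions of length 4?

|PF| = (4−4+1)·(4+1)^(4−1) = 1×125 = 125 (Pollak)
One tuple (2,3,3,3) → sorted (2,3,3,3): b_1=2>1, not a PF.
Total 256; non-PF = 256−125 = 131

131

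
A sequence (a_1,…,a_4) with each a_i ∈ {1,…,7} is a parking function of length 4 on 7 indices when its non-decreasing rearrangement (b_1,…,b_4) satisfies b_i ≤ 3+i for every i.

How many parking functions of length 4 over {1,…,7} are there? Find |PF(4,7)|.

2048

#PF = (8−4)·8^(4−1) = 4·512 = 2048
One tuple (3,5,5,4) → sorted (3,4,5,5): b_i ≤ 3+i ∀i, a PF.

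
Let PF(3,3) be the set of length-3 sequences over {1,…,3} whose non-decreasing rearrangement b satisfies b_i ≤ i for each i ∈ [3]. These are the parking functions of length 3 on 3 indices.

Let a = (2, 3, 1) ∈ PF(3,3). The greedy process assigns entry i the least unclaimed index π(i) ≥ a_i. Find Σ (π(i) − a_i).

Σπ = 6 ({1..3} each once); Σa = 2+3+1 = 6; disp = 6−6 = 0.

0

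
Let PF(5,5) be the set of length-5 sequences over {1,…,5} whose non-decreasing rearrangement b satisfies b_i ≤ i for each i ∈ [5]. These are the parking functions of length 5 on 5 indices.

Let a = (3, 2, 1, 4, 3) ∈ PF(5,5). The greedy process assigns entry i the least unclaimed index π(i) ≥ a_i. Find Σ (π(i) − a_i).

Σπ = 15 ({1..5} each once); Σa = 3+2+1+4+3 = 13; disp = 15−13 = 2.

2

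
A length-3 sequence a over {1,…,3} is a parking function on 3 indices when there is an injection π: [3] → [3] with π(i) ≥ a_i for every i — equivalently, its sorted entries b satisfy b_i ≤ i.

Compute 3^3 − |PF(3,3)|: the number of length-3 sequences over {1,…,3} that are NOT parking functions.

#PF = 1·4^2 = 1×16 = 16
One tuple (2,3,2) → sorted (2,2,3): b_1=2>1, not a PF.
3^3 − 16 = 27 − 16 = 11

11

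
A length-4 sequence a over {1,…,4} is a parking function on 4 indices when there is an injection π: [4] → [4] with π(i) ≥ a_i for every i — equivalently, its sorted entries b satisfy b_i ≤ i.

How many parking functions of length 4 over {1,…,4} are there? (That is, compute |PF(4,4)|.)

125

Count = (5−4)·5^(4−1) = 1 · 125 = 125 [KW]
Example (3,2,1,4) → sorted (1,2,3,4): b_i ≤ i ∀i, a PF.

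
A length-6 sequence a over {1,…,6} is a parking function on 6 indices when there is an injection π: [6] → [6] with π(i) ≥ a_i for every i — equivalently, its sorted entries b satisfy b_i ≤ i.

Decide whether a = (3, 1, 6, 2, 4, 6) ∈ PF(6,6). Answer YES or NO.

NO

Order a: b = (1, 2, 3, 4, 6, 6).
  b_1=1 ≤ 1
  b_2=2 ≤ 2
  b_3=3 ≤ 3
  b_4=4 ≤ 4
  b_5=6 > 5
  fails at i=5 ⇒ NO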